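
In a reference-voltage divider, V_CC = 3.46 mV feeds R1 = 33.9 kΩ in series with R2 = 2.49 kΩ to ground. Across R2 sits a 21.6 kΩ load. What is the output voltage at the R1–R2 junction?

V_out ≈ 0.214 mV

First combine the lower leg with the load: R2 ‖ R_L = 2.233 kΩ.
Then V_out = V_CC · R2'/(R1 + R2') = 3.46 × 2.233/36.13 = 0.2138 mV.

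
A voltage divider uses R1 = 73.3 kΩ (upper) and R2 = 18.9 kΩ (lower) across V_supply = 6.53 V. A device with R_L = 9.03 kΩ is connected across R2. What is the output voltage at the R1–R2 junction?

R2 ‖ R_L = (18.9 × 9.03)/(18.9 + 9.03) = 6.111 kΩ.
Voltage divider with the loaded lower leg: V_out = 6.53 × 6.111/(73.3 + 6.111) = 6.53 × 0.07695 = 0.5025 V.

V_out ≈ 0.502 V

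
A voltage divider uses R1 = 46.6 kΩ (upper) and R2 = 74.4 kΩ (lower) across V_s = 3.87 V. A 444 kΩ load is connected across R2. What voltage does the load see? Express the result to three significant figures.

V_out ≈ 2.24 V

First combine the lower leg with the load: R2 ‖ R_L = 63.72 kΩ.
Then V_out = V_s · R2'/(R1 + R2') = 3.87 × 63.72/110.3 = 2.235 V.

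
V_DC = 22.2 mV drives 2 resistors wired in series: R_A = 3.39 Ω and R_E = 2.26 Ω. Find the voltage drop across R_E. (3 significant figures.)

V ≈ 8.88 mV

ΣR = 3.39 + 2.26 = 5.650 Ω.
Voltage divider: V = V_DC · (2.260 / 5.650) = 22.2 × 0.4000 = 8.880 mV.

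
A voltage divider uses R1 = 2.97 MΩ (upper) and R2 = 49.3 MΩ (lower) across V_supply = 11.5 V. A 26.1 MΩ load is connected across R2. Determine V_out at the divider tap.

R2 ‖ R_L = (49.3 × 26.1)/(49.3 + 26.1) = 17.07 MΩ.
Then V_out = V_supply · R2'/(R1 + R2') = 11.5 × 17.07/20.04 = 9.795 V.
(Unloaded it would be 10.8 V; the load pulls it down.)

V_out ≈ 9.80 V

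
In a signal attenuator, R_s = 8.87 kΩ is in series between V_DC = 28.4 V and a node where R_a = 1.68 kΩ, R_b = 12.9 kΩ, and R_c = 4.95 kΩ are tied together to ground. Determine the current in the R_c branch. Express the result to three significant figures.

I ≈ 0.655 mA

Combine the parallel branches: R_p = (1/1.68 + 1/12.9 + 1/4.95)⁻¹ = 1.143 kΩ.
V_A = 28.4 × 1.143/10.01 = 3.242 V.
Branch current I = V_A/R_c = 3.242/4.95 = 0.6550 mA.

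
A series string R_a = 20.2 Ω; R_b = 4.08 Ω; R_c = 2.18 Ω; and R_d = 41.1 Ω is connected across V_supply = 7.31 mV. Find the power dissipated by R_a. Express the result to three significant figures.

P ≈ 0.236 µW

ΣR = 67.56 Ω → I = 7.31/67.56 = 0.1082 mA.
V(R_a) = I·R = 2.186 mV; P = V·I = 2.186 × 0.1082 = 0.2365 µW.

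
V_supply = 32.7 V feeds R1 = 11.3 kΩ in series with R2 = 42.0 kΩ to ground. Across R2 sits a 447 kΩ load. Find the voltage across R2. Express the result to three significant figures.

V_out ≈ 25.3 V

R2 ‖ R_L = (42.0 × 447)/(42.0 + 447) = 38.39 kΩ.
Then V_out = V_supply · R2'/(R1 + R2') = 32.7 × 38.39/49.69 = 25.26 V.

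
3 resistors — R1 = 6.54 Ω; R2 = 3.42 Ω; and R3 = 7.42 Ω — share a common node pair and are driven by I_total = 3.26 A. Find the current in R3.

Total conductance ΣG = 1/6.54 + 1/3.42 + 1/7.42 = 0.5801 (units of 1/Ω).
Current divider: I(R3) = I_total · G_k/ΣG = 3.26 × (0.1348/0.5801) = 3.26 × 0.2323 = 0.7574 A.

I ≈ 0.757 A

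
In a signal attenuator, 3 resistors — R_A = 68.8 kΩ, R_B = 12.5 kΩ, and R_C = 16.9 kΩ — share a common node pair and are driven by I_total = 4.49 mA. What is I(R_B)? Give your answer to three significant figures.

Total conductance ΣG = 1/68.8 + 1/12.5 + 1/16.9 = 0.1537 (units of 1/kΩ).
Current divider: I(R_B) = I_total · G_k/ΣG = 4.49 × (0.08000/0.1537) = 4.49 × 0.5205 = 2.337 mA.

I ≈ 2.34 mA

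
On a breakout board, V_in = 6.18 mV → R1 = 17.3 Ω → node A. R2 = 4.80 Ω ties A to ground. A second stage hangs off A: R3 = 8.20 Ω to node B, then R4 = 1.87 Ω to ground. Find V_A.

The second stage (R3 + R4 = 10.07 Ω) loads node A in parallel with R2.
R2 ‖ (R3+R4) = 3.251 Ω.
First divider: V_A = V_in · 3.251/(17.3 + 3.251) = 0.9775 mV.

V_A ≈ 0.978 mV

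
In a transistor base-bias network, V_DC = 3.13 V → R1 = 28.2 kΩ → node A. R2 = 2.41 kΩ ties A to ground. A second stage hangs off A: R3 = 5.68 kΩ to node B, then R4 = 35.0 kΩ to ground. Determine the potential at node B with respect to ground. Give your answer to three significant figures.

V_B ≈ 0.201 V

Node A sees R2 in parallel with the series input of stage 2, R3 + R4 = 40.68 kΩ.
R2 ‖ (R3+R4) = 2.275 kΩ.
So V_A = 3.13 × 0.07466 = 0.2337 V.
V_B = V_A × 0.8604 = 0.2011 V.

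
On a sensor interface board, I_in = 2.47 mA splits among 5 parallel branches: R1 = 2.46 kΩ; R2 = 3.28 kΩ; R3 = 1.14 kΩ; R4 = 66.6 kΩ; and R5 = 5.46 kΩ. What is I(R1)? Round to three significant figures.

I ≈ 0.562 mA

Conductances: ΣG = 1/2.46 + 1/3.28 + 1/1.14 + 1/66.6 + 1/5.46 = 1.787 (1/kΩ).
By the current-divider rule, I = I_in · G_k/ΣG = 2.47 × 0.2275 = 0.5620 mA.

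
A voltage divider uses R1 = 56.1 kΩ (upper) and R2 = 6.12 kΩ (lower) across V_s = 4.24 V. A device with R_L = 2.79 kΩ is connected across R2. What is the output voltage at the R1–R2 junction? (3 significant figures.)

V_out ≈ 0.140 V

The load sits in parallel with R2, giving an effective lower resistance R2' = R2·R_L/(R2+R_L) = 1.916 kΩ.
Voltage divider with the loaded lower leg: V_out = 4.24 × 1.916/(56.1 + 1.916) = 4.24 × 0.03303 = 0.1401 V.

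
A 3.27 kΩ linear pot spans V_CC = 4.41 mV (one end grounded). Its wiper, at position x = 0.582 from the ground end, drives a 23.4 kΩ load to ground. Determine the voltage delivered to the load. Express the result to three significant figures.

V_out ≈ 2.48 mV

The pot divides into 1.367 kΩ above the wiper and 1.903 kΩ below.
Lower segment in parallel with the load: 1.903 ‖ 23.4 = 1.760 kΩ.
Then V_out = V_CC · 1.760/(1.367 + 1.760) = 2.482 mV.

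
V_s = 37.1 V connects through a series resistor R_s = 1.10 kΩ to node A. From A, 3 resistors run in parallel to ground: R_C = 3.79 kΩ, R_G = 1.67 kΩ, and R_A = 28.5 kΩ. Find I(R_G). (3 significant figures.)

Equivalent of the parallel group: R_p = 1.114 kΩ.
Node voltage V_A = V_s · R_p/(R_s + R_p) = 37.1 × 0.5031 = 18.67 V.
Branch current I = V_A/R_G = 18.67/1.67 = 11.18 mA.
(Check via current divider: I_total = 16.76 mA; share G_k/ΣG = 0.6670 → same result.)

I ≈ 11.2 mA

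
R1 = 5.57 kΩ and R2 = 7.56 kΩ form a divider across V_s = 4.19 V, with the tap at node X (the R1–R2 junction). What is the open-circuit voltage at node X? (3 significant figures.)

V_th ≈ 2.41 V

Open-circuit (no load on X): V_th = V_s · R2/(R1 + R2) = 4.19 × 7.56/(5.570 + 7.56) = 2.413 V.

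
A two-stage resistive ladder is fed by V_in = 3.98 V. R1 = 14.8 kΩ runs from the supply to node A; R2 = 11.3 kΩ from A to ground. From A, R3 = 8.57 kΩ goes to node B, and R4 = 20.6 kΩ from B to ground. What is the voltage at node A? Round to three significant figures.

V_A ≈ 1.41 V

Looking into the second stage from A: R3 + R4 = 29.17 kΩ appears in parallel with R2.
Effective lower resistance at A: R2 ‖ 29.17 = 8.145 kΩ.
First divider: V_A = V_in · 8.145/(14.8 + 8.145) = 1.413 V.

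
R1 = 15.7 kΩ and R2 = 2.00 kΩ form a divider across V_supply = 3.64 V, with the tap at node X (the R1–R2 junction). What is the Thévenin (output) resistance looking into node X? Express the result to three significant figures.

R_th ≈ 1.77 kΩ

With V_supply suppressed (replaced by a short), R_th = R1 ‖ R2 = (15.70 × 2.00)/(15.70 + 2.00) = 1.774 kΩ.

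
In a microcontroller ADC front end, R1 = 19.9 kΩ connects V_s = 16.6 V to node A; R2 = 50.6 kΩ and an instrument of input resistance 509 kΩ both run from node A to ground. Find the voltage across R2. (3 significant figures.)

R2 ‖ R_L = (50.6 × 509)/(50.6 + 509) = 46.02 kΩ.
Then V_out = V_s · R2'/(R1 + R2') = 16.6 × 46.02/65.92 = 11.59 V.
(Unloaded it would be 11.9 V; the load pulls it down.)

V_out ≈ 11.6 V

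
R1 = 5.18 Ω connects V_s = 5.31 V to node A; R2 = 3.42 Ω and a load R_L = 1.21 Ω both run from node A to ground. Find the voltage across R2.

First combine the lower leg with the load: R2 ‖ R_L = 0.8938 Ω.
Now apply the divider: V_out = 5.31 × 0.1472 = 0.7814 V.

V_out ≈ 0.781 V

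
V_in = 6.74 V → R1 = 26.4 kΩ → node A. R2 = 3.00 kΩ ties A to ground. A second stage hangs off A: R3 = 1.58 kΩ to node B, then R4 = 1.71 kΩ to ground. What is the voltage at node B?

V_B ≈ 0.197 V

Looking into the second stage from A: R3 + R4 = 3.290 kΩ appears in parallel with R2.
R2 ‖ (R3+R4) = 1.569 kΩ.
V_A = 6.74 × 1.569/(26.4 + 1.569) = 0.3781 V.
V_B = V_A × 0.5198 = 0.1965 V.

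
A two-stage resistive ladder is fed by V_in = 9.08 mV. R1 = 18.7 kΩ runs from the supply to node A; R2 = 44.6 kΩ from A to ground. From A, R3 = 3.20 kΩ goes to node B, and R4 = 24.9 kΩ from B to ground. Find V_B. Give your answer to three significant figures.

V_B ≈ 3.86 mV

The second stage (R3 + R4 = 28.10 kΩ) loads node A in parallel with R2.
R2 ‖ (R3+R4) = 17.24 kΩ.
So V_A = 9.08 × 0.4797 = 4.355 mV.
Then the unloaded second divider: V_B = V_A × R4/(R3+R4) = 4.355 × 0.8861 = 3.859 mV.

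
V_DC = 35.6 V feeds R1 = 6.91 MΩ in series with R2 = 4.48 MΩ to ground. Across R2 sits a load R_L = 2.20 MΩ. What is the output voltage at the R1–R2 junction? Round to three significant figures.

The load sits in parallel with R2, giving an effective lower resistance R2' = R2·R_L/(R2+R_L) = 1.475 MΩ.
Now apply the divider: V_out = 35.6 × 0.1760 = 6.264 V.
(Unloaded it would be 14.0 V; the load pulls it down.)

V_out ≈ 6.26 V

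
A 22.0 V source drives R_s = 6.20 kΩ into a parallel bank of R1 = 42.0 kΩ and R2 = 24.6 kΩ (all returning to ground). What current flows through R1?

I ≈ 0.374 mA

Combine the parallel branches: R_p = (1/42.0 + 1/24.6)⁻¹ = 15.51 kΩ.
Node voltage V_A = V_CC · R_p/(R_s + R_p) = 22.0 × 0.7145 = 15.72 V.
Branch current I = V_A/R1 = 15.72/42.0 = 0.3742 mA.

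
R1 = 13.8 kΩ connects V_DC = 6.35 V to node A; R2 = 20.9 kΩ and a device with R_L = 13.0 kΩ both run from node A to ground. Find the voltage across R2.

The load sits in parallel with R2, giving an effective lower resistance R2' = R2·R_L/(R2+R_L) = 8.015 kΩ.
Then V_out = V_DC · R2'/(R1 + R2') = 6.35 × 8.015/21.81 = 2.333 V.

V_out ≈ 2.33 V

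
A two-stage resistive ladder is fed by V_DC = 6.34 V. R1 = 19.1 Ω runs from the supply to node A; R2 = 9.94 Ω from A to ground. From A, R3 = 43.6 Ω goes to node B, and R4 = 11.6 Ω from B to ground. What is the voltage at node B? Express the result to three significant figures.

V_B ≈ 0.408 V

Looking into the second stage from A: R3 + R4 = 55.20 Ω appears in parallel with R2.
R2 ‖ (R3+R4) = 8.423 Ω.
V_A = 6.34 × 8.423/(19.1 + 8.423) = 1.940 V.
Then the unloaded second divider: V_B = V_A × R4/(R3+R4) = 1.940 × 0.2101 = 0.4077 V.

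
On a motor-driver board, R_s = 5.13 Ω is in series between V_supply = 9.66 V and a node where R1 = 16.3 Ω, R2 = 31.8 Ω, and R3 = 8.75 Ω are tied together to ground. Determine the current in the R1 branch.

I ≈ 0.287 A

Parallel bank: R_p = 1/(1/16.3 + 1/31.8 + 1/8.75) = 4.829 Ω.
V_A by voltage divider: V_A = 9.66 × 4.829/(5.13 + 4.829) = 4.684 V.
Branch current I = V_A/R1 = 4.684/16.3 = 0.2874 A.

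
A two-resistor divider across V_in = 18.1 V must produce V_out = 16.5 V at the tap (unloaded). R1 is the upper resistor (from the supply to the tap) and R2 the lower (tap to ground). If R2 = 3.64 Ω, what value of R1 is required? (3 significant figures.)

V_out/V_in = R2/(R1+R2) = 0.9116.
So R1 = R2 · (V_in/V_out − 1) = 3.64 × (18.1/16.5 − 1) = 3.64 × 0.09697 = 0.3530 Ω.

R1 ≈ 0.353 Ω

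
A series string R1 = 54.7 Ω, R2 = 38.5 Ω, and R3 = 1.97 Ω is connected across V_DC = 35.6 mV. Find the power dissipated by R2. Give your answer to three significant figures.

The common current is I = 35.6/95.17 = 0.3741 mA.
P = I²R = 0.1399 × 38.5 = 5.387 µW.

P ≈ 5.39 µW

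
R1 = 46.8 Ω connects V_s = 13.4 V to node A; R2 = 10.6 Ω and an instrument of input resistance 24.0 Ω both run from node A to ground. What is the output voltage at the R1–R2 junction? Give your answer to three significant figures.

V_out ≈ 1.82 V

R2 ‖ R_L = (10.6 × 24.0)/(10.6 + 24.0) = 7.353 Ω.
Voltage divider with the loaded lower leg: V_out = 13.4 × 7.353/(46.8 + 7.353) = 13.4 × 0.1358 = 1.819 V.
(Unloaded it would be 2.47 V; the load pulls it down.)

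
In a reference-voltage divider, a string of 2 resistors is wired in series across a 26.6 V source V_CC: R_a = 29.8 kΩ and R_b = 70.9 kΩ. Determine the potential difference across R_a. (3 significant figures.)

V ≈ 7.87 V

ΣR = 29.8 + 70.9 = 100.7 kΩ.
Voltage divider: V = V_CC · (29.80 / 100.7) = 26.6 × 0.2959 = 7.872 V.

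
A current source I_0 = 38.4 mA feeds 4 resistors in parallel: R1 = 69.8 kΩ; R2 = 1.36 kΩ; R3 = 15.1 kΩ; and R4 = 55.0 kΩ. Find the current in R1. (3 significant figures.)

I ≈ 0.660 mA

Conductances: ΣG = 1/69.8 + 1/1.36 + 1/15.1 + 1/55.0 = 0.8340 (1/kΩ).
By the current-divider rule, I = I_0 · G_k/ΣG = 38.4 × 0.01718 = 0.6596 mA.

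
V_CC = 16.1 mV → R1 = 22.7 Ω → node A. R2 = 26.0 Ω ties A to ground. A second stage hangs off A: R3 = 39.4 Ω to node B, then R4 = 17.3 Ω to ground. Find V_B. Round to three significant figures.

V_B ≈ 2.16 mV

The second stage (R3 + R4 = 56.70 Ω) loads node A in parallel with R2.
Effective lower resistance at A: R2 ‖ 56.70 = 17.83 Ω.
V_A = 16.1 × 17.83/(22.7 + 17.83) = 7.082 mV.
Stage 2 is unloaded, so V_B = V_A · R4/(R3+R4) = 7.082 × 17.3/56.70 = 2.161 mV.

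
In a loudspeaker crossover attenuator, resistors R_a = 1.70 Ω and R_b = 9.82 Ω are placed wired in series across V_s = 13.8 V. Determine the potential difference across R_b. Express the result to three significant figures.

Total series resistance ΣR = 1.70 + 9.82 = 11.52 Ω.
Voltage divider: V = V_s · (9.820 / 11.52) = 13.8 × 0.8524 = 11.76 V.

V ≈ 11.8 V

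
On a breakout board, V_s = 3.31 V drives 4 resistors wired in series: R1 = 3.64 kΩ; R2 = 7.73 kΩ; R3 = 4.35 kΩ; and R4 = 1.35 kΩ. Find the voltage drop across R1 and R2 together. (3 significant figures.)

ΣR = 3.64 + 7.73 + 4.35 + 1.35 = 17.07 kΩ.
R_{R1..R2} = 3.64 + 7.73 = 11.37 kΩ.
Voltage divider: V = V_s · (11.37 / 17.07) = 3.31 × 0.6661 = 2.205 V.

V ≈ 2.20 V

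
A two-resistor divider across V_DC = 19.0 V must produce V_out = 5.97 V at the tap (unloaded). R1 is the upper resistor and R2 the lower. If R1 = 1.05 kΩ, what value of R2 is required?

R2 ≈ 0.481 kΩ

The divider ratio is R2/(R1+R2) = 5.97/19.0 = 0.3142.
So R2 = R1 · V_out/(V_DC − V_out) = 1.05 × 5.97/(19.0 − 5.97) = 1.05 × 0.4582 = 0.4811 kΩ.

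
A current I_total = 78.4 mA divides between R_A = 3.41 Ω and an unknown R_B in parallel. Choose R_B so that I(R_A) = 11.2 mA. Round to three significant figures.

The fraction through R_A equals R_B/(R_A+R_B).
11.2/78.4 = R_B/(R_A + R_B) → R_B = R_A · (0.1429)/(1 − 0.1429) = 3.41 × 0.1667 = 0.5683 Ω.

R_B ≈ 0.568 Ω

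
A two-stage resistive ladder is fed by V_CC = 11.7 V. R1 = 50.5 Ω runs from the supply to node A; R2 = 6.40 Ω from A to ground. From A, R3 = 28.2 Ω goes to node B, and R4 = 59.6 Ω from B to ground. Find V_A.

V_A ≈ 1.24 V

Node A sees R2 in parallel with the series input of stage 2, R3 + R4 = 87.80 Ω.
R2 ‖ (R3+R4) = 5.965 Ω.
V_A = 11.7 × 5.965/(50.5 + 5.965) = 1.236 V.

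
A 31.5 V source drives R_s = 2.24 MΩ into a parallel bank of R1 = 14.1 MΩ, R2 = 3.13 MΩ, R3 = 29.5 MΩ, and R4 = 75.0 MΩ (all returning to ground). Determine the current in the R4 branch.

Combine the parallel branches: R_p = (1/14.1 + 1/3.13 + 1/29.5 + 1/75.0)⁻¹ = 2.285 MΩ.
V_A = 31.5 × 2.285/4.525 = 15.91 V.
I(R4) = V_A / R4 = 15.91/75.0 = 0.2121 µA.

I ≈ 0.212 µA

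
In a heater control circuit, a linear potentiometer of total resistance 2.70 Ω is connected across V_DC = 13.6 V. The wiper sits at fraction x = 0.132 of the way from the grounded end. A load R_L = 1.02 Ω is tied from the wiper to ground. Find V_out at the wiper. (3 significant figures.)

V_out ≈ 1.38 V

Lower segment x·R_p = 0.3564 Ω; upper segment (1−x)·R_p = 2.344 Ω.
(x·R_p) ‖ R_L = 0.2641 Ω.
Then V_out = V_DC · 0.2641/(2.344 + 0.2641) = 1.377 V.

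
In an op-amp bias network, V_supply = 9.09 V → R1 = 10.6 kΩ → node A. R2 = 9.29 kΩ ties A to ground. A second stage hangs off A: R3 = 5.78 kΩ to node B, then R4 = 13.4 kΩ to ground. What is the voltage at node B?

V_B ≈ 2.36 V

The second stage (R3 + R4 = 19.18 kΩ) loads node A in parallel with R2.
R2 ‖ (R3+R4) = 6.259 kΩ.
So V_A = 9.09 × 0.3712 = 3.375 V.
Stage 2 is unloaded, so V_B = V_A · R4/(R3+R4) = 3.375 × 13.4/19.18 = 2.358 V.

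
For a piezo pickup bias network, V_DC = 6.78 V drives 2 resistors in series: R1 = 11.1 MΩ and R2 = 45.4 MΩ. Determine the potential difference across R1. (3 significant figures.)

V ≈ 1.33 V

ΣR = 11.1 + 45.4 = 56.50 MΩ.
By the voltage-divider rule, V = 6.78 × 11.10/56.50 = 1.332 V.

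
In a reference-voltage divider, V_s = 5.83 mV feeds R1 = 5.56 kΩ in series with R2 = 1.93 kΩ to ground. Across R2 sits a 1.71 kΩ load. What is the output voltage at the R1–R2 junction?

V_out ≈ 0.817 mV

The load sits in parallel with R2, giving an effective lower resistance R2' = R2·R_L/(R2+R_L) = 0.9067 kΩ.
Voltage divider with the loaded lower leg: V_out = 5.83 × 0.9067/(5.56 + 0.9067) = 5.83 × 0.1402 = 0.8174 mV.
(Unloaded it would be 1.50 mV; the load pulls it down.)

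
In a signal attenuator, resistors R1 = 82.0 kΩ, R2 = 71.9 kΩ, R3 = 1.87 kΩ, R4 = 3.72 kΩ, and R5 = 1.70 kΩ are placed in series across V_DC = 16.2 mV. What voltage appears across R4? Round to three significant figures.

ΣR = 82.0 + 71.9 + 1.87 + 3.72 + 1.70 = 161.2 kΩ.
Voltage divider: V = V_DC · (3.720 / 161.2) = 16.2 × 0.02308 = 0.3739 mV.

V ≈ 0.374 mV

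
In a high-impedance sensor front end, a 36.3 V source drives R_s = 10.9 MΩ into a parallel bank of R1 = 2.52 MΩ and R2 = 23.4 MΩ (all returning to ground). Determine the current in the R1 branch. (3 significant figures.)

I ≈ 2.49 µA

Parallel bank: R_p = 1/(1/2.52 + 1/23.4) = 2.275 MΩ.
V_A = 36.3 × 2.275/13.18 = 6.268 V.
I(R1) = V_A / R1 = 6.268/2.52 = 2.487 µA.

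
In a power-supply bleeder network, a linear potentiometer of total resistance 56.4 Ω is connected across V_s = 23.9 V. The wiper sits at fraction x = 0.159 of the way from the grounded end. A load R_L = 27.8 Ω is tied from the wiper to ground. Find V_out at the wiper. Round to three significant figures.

V_out ≈ 2.99 V

Split the track: R_lower = x·R_p = 8.968 Ω, R_upper = (1−x)·R_p = 47.43 Ω.
(x·R_p) ‖ R_L = 6.780 Ω.
Then V_out = V_s · 6.780/(47.43 + 6.780) = 2.989 V.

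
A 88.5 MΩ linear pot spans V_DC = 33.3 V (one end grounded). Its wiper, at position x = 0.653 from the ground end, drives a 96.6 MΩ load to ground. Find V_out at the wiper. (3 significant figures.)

V_out ≈ 18.0 V

The pot divides into 30.71 MΩ above the wiper and 57.79 MΩ below.
R_L loads the lower segment: effective lower R = 36.16 MΩ.
Then V_out = V_DC · 36.16/(30.71 + 36.16) = 18.01 V.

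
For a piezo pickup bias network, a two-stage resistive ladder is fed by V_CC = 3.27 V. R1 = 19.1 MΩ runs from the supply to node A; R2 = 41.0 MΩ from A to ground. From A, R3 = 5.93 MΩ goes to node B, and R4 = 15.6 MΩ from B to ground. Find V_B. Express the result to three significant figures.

V_B ≈ 1.01 V

Looking into the second stage from A: R3 + R4 = 21.53 MΩ appears in parallel with R2.
Effective lower resistance at A: R2 ‖ 21.53 = 14.12 MΩ.
So V_A = 3.27 × 0.4250 = 1.390 V.
V_B = V_A × 0.7246 = 1.007 V.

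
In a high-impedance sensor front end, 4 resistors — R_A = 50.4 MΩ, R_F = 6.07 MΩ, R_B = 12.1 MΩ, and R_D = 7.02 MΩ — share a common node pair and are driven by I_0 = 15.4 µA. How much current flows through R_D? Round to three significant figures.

I ≈ 5.35 µA

Conductances: ΣG = 1/50.4 + 1/6.07 + 1/12.1 + 1/7.02 = 0.4097 (1/MΩ).
Current divider: I(R_D) = I_0 · G_k/ΣG = 15.4 × (0.1425/0.4097) = 15.4 × 0.3477 = 5.355 µA.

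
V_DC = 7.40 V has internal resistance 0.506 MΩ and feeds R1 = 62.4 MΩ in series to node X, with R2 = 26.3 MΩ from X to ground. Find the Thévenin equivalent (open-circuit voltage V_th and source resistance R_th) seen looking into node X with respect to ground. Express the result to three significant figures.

V_th ≈ 2.18 V, R_th ≈ 18.5 MΩ

R1' = 0.506 + 62.4 = 62.91 MΩ (source resistance + R1).
With X open, the divider is unloaded: V_th = 7.40 × 26.3/89.21 = 2.182 V.
Zeroing V_DC shorts the top of R1' to ground, so R_th = R1' ‖ R2 = 18.55 MΩ.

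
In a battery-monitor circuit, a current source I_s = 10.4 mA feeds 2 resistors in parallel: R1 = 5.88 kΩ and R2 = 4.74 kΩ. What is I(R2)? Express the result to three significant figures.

I ≈ 5.76 mA

For two parallel branches, I_k = I_s · (other R)/(sum of R).
So I = 10.4 × 5.88/10.62 = 5.758 mA.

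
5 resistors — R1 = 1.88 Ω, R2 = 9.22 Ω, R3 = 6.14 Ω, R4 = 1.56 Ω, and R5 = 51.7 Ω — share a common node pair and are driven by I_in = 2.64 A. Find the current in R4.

I ≈ 1.16 A

Conductances: ΣG = 1/1.88 + 1/9.22 + 1/6.14 + 1/1.56 + 1/51.7 = 1.464 (1/Ω).
By the current-divider rule, I = I_in · G_k/ΣG = 2.64 × 0.4380 = 1.156 A.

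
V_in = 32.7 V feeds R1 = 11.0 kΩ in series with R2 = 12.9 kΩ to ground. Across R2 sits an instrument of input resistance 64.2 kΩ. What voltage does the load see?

R2 ‖ R_L = (12.9 × 64.2)/(12.9 + 64.2) = 10.74 kΩ.
Now apply the divider: V_out = 32.7 × 0.4941 = 16.16 V.

V_out ≈ 16.2 V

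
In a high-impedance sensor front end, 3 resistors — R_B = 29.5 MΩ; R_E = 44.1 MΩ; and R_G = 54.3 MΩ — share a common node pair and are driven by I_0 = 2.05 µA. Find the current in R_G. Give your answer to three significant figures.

Total conductance ΣG = 1/29.5 + 1/44.1 + 1/54.3 = 0.07499 (units of 1/MΩ).
R_G takes the fraction G_k/ΣG = 0.01842/0.07499 = 0.2456, so I = 2.05 × 0.2456 = 0.5034 µA.

I ≈ 0.503 µA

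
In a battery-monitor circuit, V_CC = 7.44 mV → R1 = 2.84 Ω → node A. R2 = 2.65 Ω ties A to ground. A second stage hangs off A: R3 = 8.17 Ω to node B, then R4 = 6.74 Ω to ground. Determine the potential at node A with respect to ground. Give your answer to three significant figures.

V_A ≈ 3.29 mV

Node A sees R2 in parallel with the series input of stage 2, R3 + R4 = 14.91 Ω.
Effective lower resistance at A: R2 ‖ 14.91 = 2.250 Ω.
First divider: V_A = V_CC · 2.250/(2.84 + 2.250) = 3.289 mV.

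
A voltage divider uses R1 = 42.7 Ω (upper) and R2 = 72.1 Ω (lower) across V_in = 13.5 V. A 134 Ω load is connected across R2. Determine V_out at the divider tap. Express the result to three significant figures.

R2 ‖ R_L = (72.1 × 134)/(72.1 + 134) = 46.88 Ω.
Then V_out = V_in · R2'/(R1 + R2') = 13.5 × 46.88/89.58 = 7.065 V.

V_out ≈ 7.06 V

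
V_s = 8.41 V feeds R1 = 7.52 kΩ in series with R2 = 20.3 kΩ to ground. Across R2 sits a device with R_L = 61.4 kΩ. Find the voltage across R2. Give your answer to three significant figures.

V_out ≈ 5.63 V

R2 ‖ R_L = (20.3 × 61.4)/(20.3 + 61.4) = 15.26 kΩ.
Now apply the divider: V_out = 8.41 × 0.6698 = 5.633 V.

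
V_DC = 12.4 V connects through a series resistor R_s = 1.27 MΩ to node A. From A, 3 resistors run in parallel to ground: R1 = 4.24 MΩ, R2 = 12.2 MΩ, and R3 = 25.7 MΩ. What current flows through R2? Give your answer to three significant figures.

I ≈ 0.699 µA

Equivalent of the parallel group: R_p = 2.803 MΩ.
V_A = 12.4 × 2.803/4.073 = 8.534 V.
Branch current I = V_A/R2 = 8.534/12.2 = 0.6995 µA.
(Equivalently: I_total = 3.044 µA, then current-divider fraction G_k/ΣG = 0.2298.)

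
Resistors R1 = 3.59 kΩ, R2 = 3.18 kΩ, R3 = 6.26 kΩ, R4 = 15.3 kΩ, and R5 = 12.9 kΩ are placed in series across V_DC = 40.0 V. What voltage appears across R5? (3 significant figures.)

ΣR = 3.59 + 3.18 + 6.26 + 15.3 + 12.9 = 41.23 kΩ.
V = V_DC · R/ΣR = 40.0 × 0.3129 = 12.52 V.

V ≈ 12.5 V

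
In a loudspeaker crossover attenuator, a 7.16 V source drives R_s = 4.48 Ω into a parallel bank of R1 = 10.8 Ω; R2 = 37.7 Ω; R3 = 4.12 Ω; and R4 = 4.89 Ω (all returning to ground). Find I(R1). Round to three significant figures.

Equivalent of the parallel group: R_p = 1.766 Ω.
Node voltage V_A = V_CC · R_p/(R_s + R_p) = 7.16 × 0.2827 = 2.024 V.
I(R1) = V_A / R1 = 2.024/10.8 = 0.1874 A.

I ≈ 0.187 A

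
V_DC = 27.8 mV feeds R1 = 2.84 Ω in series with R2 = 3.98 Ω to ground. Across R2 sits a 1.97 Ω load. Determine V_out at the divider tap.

V_out ≈ 8.81 mV

R2 ‖ R_L = (3.98 × 1.97)/(3.98 + 1.97) = 1.318 Ω.
Voltage divider with the loaded lower leg: V_out = 27.8 × 1.318/(2.84 + 1.318) = 27.8 × 0.3169 = 8.811 mV.
(Unloaded it would be 16.2 mV; the load pulls it down.)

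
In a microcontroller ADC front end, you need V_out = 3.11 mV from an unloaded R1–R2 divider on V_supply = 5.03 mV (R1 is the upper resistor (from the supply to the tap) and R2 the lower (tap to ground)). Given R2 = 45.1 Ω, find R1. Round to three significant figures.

R1 ≈ 27.8 Ω

V_out/V_supply = R2/(R1+R2) = 0.6183.
R1 = R2·(1/k − 1) = 45.1 × 0.6174 = 27.84 Ω.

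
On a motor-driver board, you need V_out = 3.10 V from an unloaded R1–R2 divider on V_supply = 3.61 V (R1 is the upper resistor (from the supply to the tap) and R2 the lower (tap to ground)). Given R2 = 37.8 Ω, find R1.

R1 ≈ 6.22 Ω

V_out/V_supply = R2/(R1+R2) = 0.8587.
Rearranging, R1 = R2·(1−k)/k = 37.8 × 0.1645 = 6.219 Ω.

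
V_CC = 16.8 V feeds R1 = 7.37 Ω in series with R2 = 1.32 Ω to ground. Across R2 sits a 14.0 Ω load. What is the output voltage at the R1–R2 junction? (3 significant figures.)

V_out ≈ 2.36 V

First combine the lower leg with the load: R2 ‖ R_L = 1.206 Ω.
Now apply the divider: V_out = 16.8 × 0.1407 = 2.363 V.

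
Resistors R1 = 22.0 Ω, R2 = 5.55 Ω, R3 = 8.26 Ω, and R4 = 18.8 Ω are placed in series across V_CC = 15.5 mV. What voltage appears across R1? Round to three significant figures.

Total series resistance ΣR = 22.0 + 5.55 + 8.26 + 18.8 = 54.61 Ω.
V = V_CC · R/ΣR = 15.5 × 0.4029 = 6.244 mV.

V ≈ 6.24 mV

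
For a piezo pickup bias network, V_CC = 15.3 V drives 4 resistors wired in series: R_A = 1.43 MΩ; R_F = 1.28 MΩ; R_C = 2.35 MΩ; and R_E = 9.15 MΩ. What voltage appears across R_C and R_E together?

V ≈ 12.4 V

ΣR = 1.43 + 1.28 + 2.35 + 9.15 = 14.21 MΩ.
R_{R_C..R_E} = 2.35 + 9.15 = 11.50 MΩ.
Voltage divider: V = V_CC · (11.50 / 14.21) = 15.3 × 0.8093 = 12.38 V.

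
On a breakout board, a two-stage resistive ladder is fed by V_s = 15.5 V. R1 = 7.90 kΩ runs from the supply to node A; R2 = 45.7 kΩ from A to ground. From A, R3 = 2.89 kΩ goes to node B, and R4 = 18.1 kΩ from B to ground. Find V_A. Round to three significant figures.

Node A sees R2 in parallel with the series input of stage 2, R3 + R4 = 20.99 kΩ.
Effective lower resistance at A: R2 ‖ 20.99 = 14.38 kΩ.
First divider: V_A = V_s · 14.38/(7.90 + 14.38) = 10.00 V.

V_A ≈ 10.0 V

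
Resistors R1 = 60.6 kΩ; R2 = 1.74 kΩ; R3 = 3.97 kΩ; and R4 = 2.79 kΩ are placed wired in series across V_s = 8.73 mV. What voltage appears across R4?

Total series resistance ΣR = 60.6 + 1.74 + 3.97 + 2.79 = 69.10 kΩ.
By the voltage-divider rule, V = 8.73 × 2.790/69.10 = 0.3525 mV.

V ≈ 0.352 mV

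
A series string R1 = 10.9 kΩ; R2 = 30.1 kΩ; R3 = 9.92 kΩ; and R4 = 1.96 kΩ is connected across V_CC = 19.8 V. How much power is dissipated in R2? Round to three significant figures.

ΣR = 52.88 kΩ → I = 19.8/52.88 = 0.3744 mA.
P(R2) = I²·R2 = (0.3744)² × 30.1 = 4.220 mW.

P ≈ 4.22 mW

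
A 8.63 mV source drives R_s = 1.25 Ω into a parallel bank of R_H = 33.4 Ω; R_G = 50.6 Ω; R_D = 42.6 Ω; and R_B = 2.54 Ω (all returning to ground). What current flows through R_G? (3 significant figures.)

I ≈ 0.108 mA

Equivalent of the parallel group: R_p = 2.142 Ω.
Node voltage V_A = V_supply · R_p/(R_s + R_p) = 8.63 × 0.6315 = 5.450 mV.
I(R_G) = V_A / R_G = 5.450/50.6 = 0.1077 mA.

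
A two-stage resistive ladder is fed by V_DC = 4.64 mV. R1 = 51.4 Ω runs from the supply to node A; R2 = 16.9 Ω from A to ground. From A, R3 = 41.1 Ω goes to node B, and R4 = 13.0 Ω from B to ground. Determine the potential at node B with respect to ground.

Node A sees R2 in parallel with the series input of stage 2, R3 + R4 = 54.10 Ω.
R2 ‖ (R3+R4) = 12.88 Ω.
So V_A = 4.64 × 0.2003 = 0.9296 mV.
Stage 2 is unloaded, so V_B = V_A · R4/(R3+R4) = 0.9296 × 13.0/54.10 = 0.2234 mV.

V_B ≈ 0.223 mV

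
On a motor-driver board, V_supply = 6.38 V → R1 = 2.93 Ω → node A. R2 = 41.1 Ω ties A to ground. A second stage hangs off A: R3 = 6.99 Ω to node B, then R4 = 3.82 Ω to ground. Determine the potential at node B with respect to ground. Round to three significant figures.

Looking into the second stage from A: R3 + R4 = 10.81 Ω appears in parallel with R2.
R2 ‖ (R3+R4) = 8.559 Ω.
First divider: V_A = V_supply · 8.559/(2.93 + 8.559) = 4.753 V.
Stage 2 is unloaded, so V_B = V_A · R4/(R3+R4) = 4.753 × 3.82/10.81 = 1.680 V.

V_B ≈ 1.68 V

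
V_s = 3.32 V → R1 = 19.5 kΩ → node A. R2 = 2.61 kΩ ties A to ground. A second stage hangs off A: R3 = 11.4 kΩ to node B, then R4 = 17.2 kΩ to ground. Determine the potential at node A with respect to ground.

The second stage (R3 + R4 = 28.60 kΩ) loads node A in parallel with R2.
Effective lower resistance at A: R2 ‖ 28.60 = 2.392 kΩ.
V_A = 3.32 × 2.392/(19.5 + 2.392) = 0.3627 V.

V_A ≈ 0.363 V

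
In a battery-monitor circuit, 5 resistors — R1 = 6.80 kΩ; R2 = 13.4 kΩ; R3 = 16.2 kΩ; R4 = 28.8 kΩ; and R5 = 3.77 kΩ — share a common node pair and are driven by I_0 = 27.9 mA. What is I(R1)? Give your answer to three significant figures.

Conductances: ΣG = 1/6.80 + 1/13.4 + 1/16.2 + 1/28.8 + 1/3.77 = 0.5834 (1/kΩ).
By the current-divider rule, I = I_0 · G_k/ΣG = 27.9 × 0.2521 = 7.033 mA.

I ≈ 7.03 mA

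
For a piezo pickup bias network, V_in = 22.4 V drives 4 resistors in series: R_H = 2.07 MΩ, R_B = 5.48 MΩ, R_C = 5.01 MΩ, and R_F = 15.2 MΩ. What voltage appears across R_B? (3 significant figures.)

Total series resistance ΣR = 2.07 + 5.48 + 5.01 + 15.2 = 27.76 MΩ.
Voltage divider: V = V_in · (5.480 / 27.76) = 22.4 × 0.1974 = 4.422 V.

V ≈ 4.42 V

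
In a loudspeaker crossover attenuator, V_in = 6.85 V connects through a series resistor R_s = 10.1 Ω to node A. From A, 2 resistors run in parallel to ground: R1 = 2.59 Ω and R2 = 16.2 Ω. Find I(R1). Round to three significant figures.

I ≈ 0.479 A

Equivalent of the parallel group: R_p = 2.233 Ω.
Node voltage V_A = V_in · R_p/(R_s + R_p) = 6.85 × 0.1811 = 1.240 V.
I(R1) = V_A / R1 = 1.240/2.59 = 0.4789 A.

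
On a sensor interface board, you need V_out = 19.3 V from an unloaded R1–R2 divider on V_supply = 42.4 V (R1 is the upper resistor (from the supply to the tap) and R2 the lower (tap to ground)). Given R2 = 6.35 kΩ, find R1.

V_out/V_supply = R2/(R1+R2) = 0.4552.
So R1 = R2 · (V_supply/V_out − 1) = 6.35 × (42.4/19.3 − 1) = 6.35 × 1.197 = 7.600 kΩ.

R1 ≈ 7.60 kΩ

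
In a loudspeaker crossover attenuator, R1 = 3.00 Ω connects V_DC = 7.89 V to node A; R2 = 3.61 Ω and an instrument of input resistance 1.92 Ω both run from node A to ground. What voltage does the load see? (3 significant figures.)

V_out ≈ 2.33 V

R2 ‖ R_L = (3.61 × 1.92)/(3.61 + 1.92) = 1.253 Ω.
Now apply the divider: V_out = 7.89 × 0.2947 = 2.325 V.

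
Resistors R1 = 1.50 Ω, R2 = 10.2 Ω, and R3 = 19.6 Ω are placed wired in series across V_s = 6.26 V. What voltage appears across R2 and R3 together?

Series total: ΣR = 1.50 + 10.2 + 19.6 = 31.30 Ω.
R_{R2..R3} = 10.2 + 19.6 = 29.80 Ω.
Voltage divider: V = V_s · (29.80 / 31.30) = 6.26 × 0.9521 = 5.960 V.

V ≈ 5.96 V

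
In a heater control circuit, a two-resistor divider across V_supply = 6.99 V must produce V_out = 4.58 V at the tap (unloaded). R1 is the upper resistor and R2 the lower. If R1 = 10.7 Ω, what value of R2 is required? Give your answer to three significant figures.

R2 ≈ 20.3 Ω

The divider ratio is R2/(R1+R2) = 4.58/6.99 = 0.6552.
Rearranging, R2 = R1·k/(1−k) = 10.7 × 1.900 = 20.33 Ω.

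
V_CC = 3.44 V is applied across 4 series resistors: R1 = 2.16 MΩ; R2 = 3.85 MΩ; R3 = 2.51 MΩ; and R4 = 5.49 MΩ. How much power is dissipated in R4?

ΣR = 14.01 MΩ → I = 3.44/14.01 = 0.2455 µA.
P = I²R = 0.06029 × 5.49 = 0.3310 µW.

P ≈ 0.331 µW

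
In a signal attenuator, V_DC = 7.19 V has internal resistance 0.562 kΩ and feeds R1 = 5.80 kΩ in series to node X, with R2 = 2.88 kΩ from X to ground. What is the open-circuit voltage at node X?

V_th ≈ 2.24 V

R1' = 0.562 + 5.80 = 6.362 kΩ (source resistance + R1).
With X open, the divider is unloaded: V_th = 7.19 × 2.88/9.242 = 2.241 V.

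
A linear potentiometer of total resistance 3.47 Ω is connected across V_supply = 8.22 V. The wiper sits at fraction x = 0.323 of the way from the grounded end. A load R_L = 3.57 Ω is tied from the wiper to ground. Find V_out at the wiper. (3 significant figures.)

Split the track: R_lower = x·R_p = 1.121 Ω, R_upper = (1−x)·R_p = 2.349 Ω.
R_L loads the lower segment: effective lower R = 0.8530 Ω.
V_out = 8.22 × 0.8530/(2.349 + 0.8530) = 2.190 V.

V_out ≈ 2.19 V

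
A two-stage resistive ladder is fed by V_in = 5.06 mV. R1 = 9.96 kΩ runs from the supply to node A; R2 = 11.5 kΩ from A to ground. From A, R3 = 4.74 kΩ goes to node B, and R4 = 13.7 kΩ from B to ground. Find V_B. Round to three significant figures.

The second stage (R3 + R4 = 18.44 kΩ) loads node A in parallel with R2.
R2 ‖ (R3+R4) = 7.083 kΩ.
First divider: V_A = V_in · 7.083/(9.96 + 7.083) = 2.103 mV.
V_B = V_A × 0.7430 = 1.562 mV.

V_B ≈ 1.56 mV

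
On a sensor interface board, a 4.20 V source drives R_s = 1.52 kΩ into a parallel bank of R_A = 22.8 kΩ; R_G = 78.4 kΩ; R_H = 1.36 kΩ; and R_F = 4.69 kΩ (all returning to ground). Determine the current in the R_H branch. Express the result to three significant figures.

I ≈ 1.22 mA

Parallel bank: R_p = 1/(1/22.8 + 1/78.4 + 1/1.36 + 1/4.69) = 0.9949 kΩ.
Node voltage V_A = V_in · R_p/(R_s + R_p) = 4.20 × 0.3956 = 1.662 V.
I(R_H) = V_A / R_H = 1.662/1.36 = 1.222 mA.
(Equivalently: I_total = 1.670 mA, then current-divider fraction G_k/ΣG = 0.7315.)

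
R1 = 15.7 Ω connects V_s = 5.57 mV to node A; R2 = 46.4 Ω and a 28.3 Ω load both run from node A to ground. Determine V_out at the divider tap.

V_out ≈ 2.94 mV

The load sits in parallel with R2, giving an effective lower resistance R2' = R2·R_L/(R2+R_L) = 17.58 Ω.
Then V_out = V_s · R2'/(R1 + R2') = 5.57 × 17.58/33.28 = 2.942 mV.
(Unloaded it would be 4.16 mV; the load pulls it down.)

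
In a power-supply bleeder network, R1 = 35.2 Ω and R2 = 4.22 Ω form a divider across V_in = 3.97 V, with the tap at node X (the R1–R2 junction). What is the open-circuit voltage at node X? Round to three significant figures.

V_th ≈ 0.425 V

With X open, the divider is unloaded: V_th = 3.97 × 4.22/39.42 = 0.4250 V.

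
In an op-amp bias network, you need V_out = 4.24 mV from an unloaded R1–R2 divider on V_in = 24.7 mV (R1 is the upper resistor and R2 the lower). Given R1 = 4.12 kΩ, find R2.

R2 ≈ 0.854 kΩ

V_out/V_in = R2/(R1+R2) = 0.1717.
Rearranging, R2 = R1·k/(1−k) = 4.12 × 0.2072 = 0.8538 kΩ.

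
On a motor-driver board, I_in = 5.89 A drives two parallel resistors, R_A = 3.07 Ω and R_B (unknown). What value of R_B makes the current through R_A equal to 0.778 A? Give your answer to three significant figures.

R_B ≈ 0.467 Ω

Two-branch current divider: I_A = I_in · R_B/(R_A + R_B).
0.778/5.89 = R_B/(R_A + R_B) → R_B = R_A · (0.1321)/(1 − 0.1321) = 3.07 × 0.1522 = 0.4672 Ω.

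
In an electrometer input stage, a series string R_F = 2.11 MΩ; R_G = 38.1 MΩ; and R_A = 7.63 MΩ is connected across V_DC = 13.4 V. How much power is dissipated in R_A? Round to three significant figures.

P ≈ 0.599 µW

Series current I = V_DC/ΣR = 13.4/47.84 = 0.2801 µA.
P(R_A) = I²·R_A = (0.2801)² × 7.63 = 0.5986 µW.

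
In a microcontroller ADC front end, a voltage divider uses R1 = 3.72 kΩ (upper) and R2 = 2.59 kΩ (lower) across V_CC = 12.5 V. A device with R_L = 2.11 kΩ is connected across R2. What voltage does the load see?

The load sits in parallel with R2, giving an effective lower resistance R2' = R2·R_L/(R2+R_L) = 1.163 kΩ.
Then V_out = V_CC · R2'/(R1 + R2') = 12.5 × 1.163/4.883 = 2.977 V.
(Unloaded it would be 5.13 V; the load pulls it down.)

V_out ≈ 2.98 V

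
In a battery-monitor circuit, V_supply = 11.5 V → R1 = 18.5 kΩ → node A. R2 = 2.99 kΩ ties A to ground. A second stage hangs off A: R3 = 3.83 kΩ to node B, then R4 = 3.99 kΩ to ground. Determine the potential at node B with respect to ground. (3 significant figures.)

Node A sees R2 in parallel with the series input of stage 2, R3 + R4 = 7.820 kΩ.
Effective lower resistance at A: R2 ‖ 7.820 = 2.163 kΩ.
V_A = 11.5 × 2.163/(18.5 + 2.163) = 1.204 V.
Stage 2 is unloaded, so V_B = V_A · R4/(R3+R4) = 1.204 × 3.99/7.820 = 0.6142 V.

V_B ≈ 0.614 V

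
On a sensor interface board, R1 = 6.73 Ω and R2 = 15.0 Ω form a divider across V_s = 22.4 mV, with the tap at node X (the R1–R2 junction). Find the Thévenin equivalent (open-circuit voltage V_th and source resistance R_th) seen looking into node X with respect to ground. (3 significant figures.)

V_th ≈ 15.5 mV, R_th ≈ 4.65 Ω

With X open, the divider is unloaded: V_th = 22.4 × 15.0/21.73 = 15.46 mV.
With V_s suppressed (replaced by a short), R_th = R1 ‖ R2 = (6.730 × 15.0)/(6.730 + 15.0) = 4.646 Ω.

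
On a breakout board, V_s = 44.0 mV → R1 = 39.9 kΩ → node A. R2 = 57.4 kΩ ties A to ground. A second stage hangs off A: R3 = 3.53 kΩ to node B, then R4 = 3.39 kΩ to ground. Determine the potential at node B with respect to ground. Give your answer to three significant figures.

Looking into the second stage from A: R3 + R4 = 6.920 kΩ appears in parallel with R2.
R2 ‖ (R3+R4) = 6.175 kΩ.
So V_A = 44.0 × 0.1340 = 5.897 mV.
Then the unloaded second divider: V_B = V_A × R4/(R3+R4) = 5.897 × 0.4899 = 2.889 mV.

V_B ≈ 2.89 mV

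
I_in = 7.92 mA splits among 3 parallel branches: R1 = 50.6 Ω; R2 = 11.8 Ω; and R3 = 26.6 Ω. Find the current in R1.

I ≈ 1.10 mA

ΣG = 1/50.6 + 1/11.8 + 1/26.6 = 0.1421.
By the current-divider rule, I = I_in · G_k/ΣG = 7.92 × 0.1391 = 1.101 mA.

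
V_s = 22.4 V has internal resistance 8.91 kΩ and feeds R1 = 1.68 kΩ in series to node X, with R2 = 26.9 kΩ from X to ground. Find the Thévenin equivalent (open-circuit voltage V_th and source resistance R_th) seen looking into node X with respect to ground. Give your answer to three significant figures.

R1' = 8.91 + 1.68 = 10.59 kΩ (source resistance + R1).
With X open, the divider is unloaded: V_th = 22.4 × 26.9/37.49 = 16.07 V.
With V_s suppressed (replaced by a short), R_th = R1' ‖ R2 = (10.59 × 26.9)/(10.59 + 26.9) = 7.599 kΩ.

V_th ≈ 16.1 V, R_th ≈ 7.60 kΩ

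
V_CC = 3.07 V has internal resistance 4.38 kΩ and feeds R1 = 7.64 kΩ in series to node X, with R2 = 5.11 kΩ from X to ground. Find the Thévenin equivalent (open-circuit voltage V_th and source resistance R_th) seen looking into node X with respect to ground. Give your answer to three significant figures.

V_th ≈ 0.916 V, R_th ≈ 3.59 kΩ

R1' = 4.38 + 7.64 = 12.02 kΩ (source resistance + R1).
With X open, the divider is unloaded: V_th = 3.07 × 5.11/17.13 = 0.9158 V.
Looking into X with the source shorted: R_th = R1'·R2/(R1'+R2) = 12.02 × 5.11/17.13 = 3.586 kΩ.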